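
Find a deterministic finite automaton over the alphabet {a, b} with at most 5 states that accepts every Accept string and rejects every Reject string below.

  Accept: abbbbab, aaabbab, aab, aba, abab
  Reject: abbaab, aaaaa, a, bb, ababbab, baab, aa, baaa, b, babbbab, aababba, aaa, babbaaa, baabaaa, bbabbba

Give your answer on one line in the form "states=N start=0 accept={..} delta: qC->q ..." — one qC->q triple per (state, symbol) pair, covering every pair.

states=5 start=0 accept={4} delta: 0a->1 0b->1 1a->2 1b->3 2a->0 2b->4 3a->4 3b->1 4a->1 4b->4

State merging on the prefix tree: take the shortest (then alphabetical) example prefix whose next move is undefined and point that move at state 0, else 1, else 2, ...; a target is out if some Accept/Reject pair would then sit in one state with the same input left (inseparable). If every existing state is out, open a new one.
a: 0a undefined. 0a->0: no, aab/b meet in 0 with "b" left. Open state 1: 0a->1.
b: 0b undefined. 0b->0: no, aab/baab meet in 1 with "ab" left. 0b->1: ok.
aa: 1a undefined. 1a->0: no, aaabbab/babbbab meet in 1 with "bbab" left. 1a->1: no, aab/bb meet in 1 with "b" left. Open state 2: 1a->2.
ab: 1b undefined. 1b->0: no, abbbbab/ababbab meet in 2 with "b" left. 1b->1: no, aba/aa meet in 2. 1b->2: no, abbbbab/babbbab meet in 2 with "bbbab" left. Open state 3: 1b->3.
aaa: 2a undefined. 2a->0: ok.
aab: 2b undefined. 2b->0: no, aaabbab/babbbab meet in 3 with "ab" left. 2b->1: no, aab/a meet in 1. 2b->2: no, aab/aaaaa meet in 2. 2b->3: no, aab/bb meet in 3. Open state 4: 2b->4.
aba: 3a undefined. 3a->0: no, aaabbab/a meet in 1. 3a->1: no, aaabbab/bb meet in 3. 3a->2: no, aba/aaaaa meet in 2. 3a->3: no, aba/bb meet in 3. 3a->4: ok.
abb: 3b undefined. 3b->0: no, aab/abbaab meet in 4. 3b->1: ok.
aaba: 4a undefined. 4a->0: no, abbbbab/aababba meet in 4. 4a->1: ok.
abab: 4b undefined. 4b->0: no, abbbbab/ababbab meet in 4. 4b->1: no, aaabbab/abbaab meet in 1. 4b->2: no, aaabbab/aaaaa meet in 2. 4b->3: no, abbbbab/ababbab meet in 4. 4b->4: ok.
All examples now run through 5 states with every (state, symbol) defined. Accept strings end in {4}, Reject strings end in {0,1,2,3}; accept={4}.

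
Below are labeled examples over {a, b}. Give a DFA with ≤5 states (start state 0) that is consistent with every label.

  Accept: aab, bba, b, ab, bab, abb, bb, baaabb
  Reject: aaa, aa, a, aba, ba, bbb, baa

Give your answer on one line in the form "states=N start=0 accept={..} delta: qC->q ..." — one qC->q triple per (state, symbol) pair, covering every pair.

Grow the machine one transition at a time. Run the examples from 0; the earliest place one falls off (shortest prefix, ties alphabetical) gets sent to the lowest-numbered state that keeps every Accept/Reject pair distinguishable — a pair clashes when both reach the same state with identical unread suffix — and to a fresh state only if none does.
a: 0a undefined. 0a->0: ok.
b: 0b undefined. 0b->0: no, aab/aaa meet in 0. Open state 1: 0b->1.
ba: 1a undefined. 1a->0: ok.
bb: 1b undefined. 1b->0: no, aab/bbb meet in 1. 1b->1: no, aab/bbb meet in 1. Open state 2: 1b->2.
bba: 2a undefined. 2a->0: no, bba/aaa meet in 0. 2a->1: ok.
bbb: 2b undefined. 2b->0: ok.
All examples now run through 3 states with every (state, symbol) defined. Accept strings end in {1,2}, Reject strings end in {0}; accept={1,2}.

states=3 start=0 accept={1,2} delta: 0a->0 0b->1 1a->0 1b->2 2a->1 2b->0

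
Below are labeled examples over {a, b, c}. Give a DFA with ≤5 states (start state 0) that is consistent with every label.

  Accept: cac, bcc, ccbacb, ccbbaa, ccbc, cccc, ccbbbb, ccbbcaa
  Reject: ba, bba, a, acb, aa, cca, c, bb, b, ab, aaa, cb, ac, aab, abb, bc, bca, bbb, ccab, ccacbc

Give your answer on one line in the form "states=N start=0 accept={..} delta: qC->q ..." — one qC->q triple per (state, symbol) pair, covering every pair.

Fold the examples into a partial DFA from state 0: repeatedly fix the first undefined (state, symbol) met by the shortest-then-alphabetical prefix, trying targets in increasing order and rejecting any under which an Accept and a Reject string meet in one state with the same remainder; add a state when all current targets are rejected. Accepting states are where Accept strings end.
a: 0a undefined. 0a->0: ok.
b: 0b undefined. 0b->0: ok.
c: 0c undefined. 0c->0: no, cac/ba meet in 0. Open state 1: 0c->1.
ca: 1a undefined. 1a->0: no, cac/c meet in 1. 1a->1: ok.
cb: 1b undefined. 1b->0: ok.
cc: 1c undefined. 1c->0: no, cac/ba meet in 0. 1c->1: no, cac/cca meet in 1. Open state 2: 1c->2.
cca: 2a undefined. 2a->0: ok.
ccb: 2b undefined. 2b->0: no, ccbacb/ba meet in 0. 2b->1: no, ccbacb/c meet in 1. 2b->2: no, ccbacb/ba meet in 0. Open state 3: 2b->3.
ccc: 2c undefined. 2c->0: no, cccc/c meet in 1. 2c->1: ok.
ccba: 3a undefined. 3a->0: no, ccbacb/ba meet in 0. 3a->1: ok.
ccbb: 3b undefined. 3b->0: no, ccbbaa/ba meet in 0. 3b->1: no, ccbbaa/c meet in 1. 3b->2: no, ccbbaa/ba meet in 0. 3b->3: no, ccbbaa/c meet in 1. Open state 4: 3b->4.
ccbc: 3c undefined. 3c->0: no, ccbc/ba meet in 0. 3c->1: no, ccbc/c meet in 1. 3c->2: ok.
ccbba: 4a undefined. 4a->0: no, ccbbaa/ba meet in 0. 4a->1: no, ccbbaa/c meet in 1. 4a->2: no, ccbbaa/ba meet in 0. 4a->3: no, ccbbaa/c meet in 1. 4a->4: ok.
ccbbb: 4b undefined. 4b->0: no, ccbbbb/ba meet in 0. 4b->1: no, ccbbbb/ba meet in 0. 4b->2: ok.
ccbbc: 4c undefined. 4c->0: no, ccbbcaa/ba meet in 0. 4c->1: no, ccbbcaa/c meet in 1. 4c->2: no, ccbbcaa/ba meet in 0. 4c->3: no, ccbbcaa/c meet in 1. 4c->4: ok.
All examples now run through 5 states with every (state, symbol) defined. Accept strings end in {2,3,4}, Reject strings end in {0,1}; accept={2,3,4}.

states=5 start=0 accept={2,3,4} delta: 0a->0 0b->0 0c->1 1a->1 1b->0 1c->2 2a->0 2b->3 2c->1 3a->1 3b->4 3c->2 4a->4 4b->2 4c->4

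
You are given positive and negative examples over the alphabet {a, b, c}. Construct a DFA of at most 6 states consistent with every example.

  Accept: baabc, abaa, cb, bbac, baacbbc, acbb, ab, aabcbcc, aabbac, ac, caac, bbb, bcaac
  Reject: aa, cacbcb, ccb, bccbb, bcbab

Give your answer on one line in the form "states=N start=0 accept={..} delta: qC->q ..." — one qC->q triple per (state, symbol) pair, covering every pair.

states=4 start=0 accept={1,2} delta: 0a->0 0b->1 0c->1 1a->1 1b->1 1c->2 2a->0 2b->3 2c->2 3a->2 3b->0 3c->2

Fold the examples into a partial DFA from state 0: repeatedly fix the first undefined (state, symbol) met by the shortest-then-alphabetical prefix, trying targets in increasing order and rejecting any under which an Accept and a Reject string meet in one state with the same remainder; add a state when all current targets are rejected. Accepting states are where Accept strings end.
a: 0a undefined. 0a->0: ok.
b: 0b undefined. 0b->0: no, abaa/aa meet in 0. Open state 1: 0b->1.
c: 0c undefined. 0c->0: no, cb/ccb meet in 1. 0c->1: ok.
ba: 1a undefined. 1a->0: no, abaa/aa meet in 0. 1a->1: ok.
bb: 1b undefined. 1b->0: no, cb/aa meet in 0. 1b->1: ok.
bc: 1c undefined. 1c->0: no, baabc/aa meet in 0. 1c->1: no, baabc/cacbcb meet in 1. Open state 2: 1c->2.
bca: 2a undefined. 2a->0: ok.
bcb: 2b undefined. 2b->0: no, abaa/cacbcb meet in 1. 2b->1: no, abaa/cacbcb meet in 1. 2b->2: no, baabc/ccb meet in 2. Open state 3: 2b->3.
bcc: 2c undefined. 2c->0: no, abaa/bccbb meet in 1. 2c->1: no, abaa/bccbb meet in 1. 2c->2: ok.
bcba: 3a undefined. 3a->0: no, abaa/bcbab meet in 1. 3a->1: no, abaa/bcbab meet in 1. 3a->2: ok.
bccbb: 3b undefined. 3b->0: ok.
cacbc: 3c undefined. 3c->0: no, abaa/cacbcb meet in 1. 3c->1: no, abaa/cacbcb meet in 1. 3c->2: ok.
All examples now run through 4 states with every (state, symbol) defined. Accept strings end in {1,2}, Reject strings end in {0,3}; accept={1,2}.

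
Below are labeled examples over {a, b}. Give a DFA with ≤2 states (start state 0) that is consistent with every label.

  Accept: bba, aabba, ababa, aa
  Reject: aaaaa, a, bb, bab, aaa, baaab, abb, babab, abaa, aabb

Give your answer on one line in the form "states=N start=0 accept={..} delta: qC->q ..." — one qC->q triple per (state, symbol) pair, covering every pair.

states=2 start=0 accept={0} delta: 0a->1 0b->1 1a->0 1b->1

Fold the examples into a partial DFA from state 0: repeatedly fix the first undefined (state, symbol) met by the shortest-then-alphabetical prefix, trying targets in increasing order and rejecting any under which an Accept and a Reject string meet in one state with the same remainder; add a state when all current targets are rejected. Accepting states are where Accept strings end.
a: 0a undefined. 0a->0: no, aa/aaaaa meet in 0. Open state 1: 0a->1.
b: 0b undefined. 0b->0: no, bba/a meet in 1. 0b->1: ok.
aa: 1a undefined. 1a->0: ok.
ab: 1b undefined. 1b->0: no, bba/aaaaa meet in 1. 1b->1: ok.
All examples now run through 2 states with every (state, symbol) defined. Accept strings end in {0}, Reject strings end in {1}; accept={0}.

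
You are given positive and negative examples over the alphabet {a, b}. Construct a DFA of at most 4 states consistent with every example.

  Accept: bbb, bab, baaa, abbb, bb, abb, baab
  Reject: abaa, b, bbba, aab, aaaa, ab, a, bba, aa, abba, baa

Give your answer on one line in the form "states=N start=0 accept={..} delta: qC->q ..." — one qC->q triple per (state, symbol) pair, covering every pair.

states=3 start=0 accept={2} delta: 0a->0 0b->1 1a->2 1b->2 2a->1 2b->2

Grow the machine one transition at a time. Run the examples from 0; the earliest place one falls off (shortest prefix, ties alphabetical) gets sent to the lowest-numbered state that keeps every Accept/Reject pair distinguishable — a pair clashes when both reach the same state with identical unread suffix — and to a fresh state only if none does.
a: 0a undefined. 0a->0: ok.
b: 0b undefined. 0b->0: no, bbb/abaa meet in 0. Open state 1: 0b->1.
ba: 1a undefined. 1a->0: no, bab/b meet in 1. 1a->1: no, baaa/abaa meet in 1. Open state 2: 1a->2.
bb: 1b undefined. 1b->0: no, bbb/b meet in 1. 1b->1: no, bbb/b meet in 1. 1b->2: ok.
baa: 2a undefined. 2a->0: no, baaa/abaa meet in 0. 2a->1: ok.
bab: 2b undefined. 2b->0: no, bbb/bbba meet in 0. 2b->1: no, bbb/abaa meet in 1. 2b->2: ok.
All examples now run through 3 states with every (state, symbol) defined. Accept strings end in {2}, Reject strings end in {0,1}; accept={2}.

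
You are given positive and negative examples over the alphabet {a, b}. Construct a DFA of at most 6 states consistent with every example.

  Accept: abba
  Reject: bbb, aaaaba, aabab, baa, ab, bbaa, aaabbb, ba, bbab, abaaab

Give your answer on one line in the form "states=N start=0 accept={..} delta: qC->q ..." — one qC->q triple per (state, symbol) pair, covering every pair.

Fold the examples into a partial DFA from state 0: repeatedly fix the first undefined (state, symbol) met by the shortest-then-alphabetical prefix, trying targets in increasing order and rejecting any under which an Accept and a Reject string meet in one state with the same remainder; add a state when all current targets are rejected. Accepting states are where Accept strings end.
a: 0a undefined. 0a->0: ok.
b: 0b undefined. 0b->0: no, abba/bbb meet in 0. Open state 1: 0b->1.
ba: 1a undefined. 1a->0: ok.
bb: 1b undefined. 1b->0: no, abba/aaaaba meet in 0. 1b->1: no, abba/aaaaba meet in 0. Open state 2: 1b->2.
bba: 2a undefined. 2a->0: no, abba/aaaaba meet in 0. 2a->1: no, abba/aabab meet in 1. 2a->2: no, abba/bbaa meet in 2. Open state 3: 2a->3.
bbb: 2b undefined. 2b->0: ok.
bbaa: 3a undefined. 3a->0: ok.
bbab: 3b undefined. 3b->0: ok.
All examples now run through 4 states with every (state, symbol) defined. Accept strings end in {3}, Reject strings end in {0,1}; accept={3}.

states=4 start=0 accept={3} delta: 0a->0 0b->1 1a->0 1b->2 2a->3 2b->0 3a->0 3b->0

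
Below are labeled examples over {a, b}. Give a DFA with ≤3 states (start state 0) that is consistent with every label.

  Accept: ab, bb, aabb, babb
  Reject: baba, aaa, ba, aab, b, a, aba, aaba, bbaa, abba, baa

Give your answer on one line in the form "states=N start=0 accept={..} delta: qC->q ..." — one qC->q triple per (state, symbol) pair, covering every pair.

states=3 start=0 accept={2} delta: 0a->1 0b->1 1a->0 1b->2 2a->0 2b->0

Fold the examples into a partial DFA from state 0: repeatedly fix the first undefined (state, symbol) met by the shortest-then-alphabetical prefix, trying targets in increasing order and rejecting any under which an Accept and a Reject string meet in one state with the same remainder; add a state when all current targets are rejected. Accepting states are where Accept strings end.
a: 0a undefined. 0a->0: no, ab/aab meet in 0 with "b" left. Open state 1: 0a->1.
b: 0b undefined. 0b->0: no, bb/b meet in 0. 0b->1: ok.
aa: 1a undefined. 1a->0: ok.
ab: 1b undefined. 1b->0: no, ab/baba meet in 0. 1b->1: no, ab/aaa meet in 1. Open state 2: 1b->2.
aba: 2a undefined. 2a->0: ok.
abb: 2b undefined. 2b->0: ok.
All examples now run through 3 states with every (state, symbol) defined. Accept strings end in {2}, Reject strings end in {0,1}; accept={2}.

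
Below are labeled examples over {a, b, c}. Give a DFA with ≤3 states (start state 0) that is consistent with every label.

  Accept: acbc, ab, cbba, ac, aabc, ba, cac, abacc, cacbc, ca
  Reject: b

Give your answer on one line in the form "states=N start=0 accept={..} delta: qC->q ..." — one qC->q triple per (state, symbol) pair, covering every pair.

Fold the examples into a partial DFA from state 0: repeatedly fix the first undefined (state, symbol) met by the shortest-then-alphabetical prefix, trying targets in increasing order and rejecting any under which an Accept and a Reject string meet in one state with the same remainder; add a state when all current targets are rejected. Accepting states are where Accept strings end.
a: 0a undefined. 0a->0: no, ab/b meet in 0 with "b" left. Open state 1: 0a->1.
b: 0b undefined. 0b->0: ok.
c: 0c undefined. 0c->0: ok.
aa: 1a undefined. 1a->0: no, aabc/b meet in 0. 1a->1: ok.
ab: 1b undefined. 1b->0: no, ab/b meet in 0. 1b->1: ok.
ac: 1c undefined. 1c->0: no, acbc/b meet in 0. 1c->1: ok.
All examples now run through 2 states with every (state, symbol) defined. Accept strings end in {1}, Reject strings end in {0}; accept={1}.

states=2 start=0 accept={1} delta: 0a->1 0b->0 0c->0 1a->1 1b->1 1c->1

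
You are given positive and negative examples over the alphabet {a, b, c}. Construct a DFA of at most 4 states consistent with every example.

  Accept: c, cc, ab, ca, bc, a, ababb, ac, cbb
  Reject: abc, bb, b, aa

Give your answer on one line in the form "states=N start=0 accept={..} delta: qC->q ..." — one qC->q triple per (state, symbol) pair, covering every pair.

Grow the machine one transition at a time. Run the examples from 0; the earliest place one falls off (shortest prefix, ties alphabetical) gets sent to the lowest-numbered state that keeps every Accept/Reject pair distinguishable — a pair clashes when both reach the same state with identical unread suffix — and to a fresh state only if none does.
a: 0a undefined. 0a->0: no, ab/b meet in 0 with "b" left. Open state 1: 0a->1.
b: 0b undefined. 0b->0: ok.
c: 0c undefined. 0c->0: no, c/bb meet in 0. 0c->1: no, ca/aa meet in 1 with "a" left. Open state 2: 0c->2.
aa: 1a undefined. 1a->0: ok.
ab: 1b undefined. 1b->0: no, c/abc meet in 2. 1b->1: no, ababb/bb meet in 0. 1b->2: no, cc/abc meet in 2 with "c" left. Open state 3: 1b->3.
ac: 1c undefined. 1c->0: no, ac/bb meet in 0. 1c->1: ok.
ca: 2a undefined. 2a->0: no, ca/bb meet in 0. 2a->1: ok.
cb: 2b undefined. 2b->0: no, cbb/bb meet in 0. 2b->1: ok.
cc: 2c undefined. 2c->0: no, cc/bb meet in 0. 2c->1: ok.
aba: 3a undefined. 3a->0: no, ababb/bb meet in 0. 3a->1: ok.
abc: 3c undefined. 3c->0: ok.
ababb: 3b undefined. 3b->0: no, ababb/abc meet in 0. 3b->1: ok.
All examples now run through 4 states with every (state, symbol) defined. Accept strings end in {1,2,3}, Reject strings end in {0}; accept={1,2,3}.

states=4 start=0 accept={1,2,3} delta: 0a->1 0b->0 0c->2 1a->0 1b->3 1c->1 2a->1 2b->1 2c->1 3a->1 3b->1 3c->0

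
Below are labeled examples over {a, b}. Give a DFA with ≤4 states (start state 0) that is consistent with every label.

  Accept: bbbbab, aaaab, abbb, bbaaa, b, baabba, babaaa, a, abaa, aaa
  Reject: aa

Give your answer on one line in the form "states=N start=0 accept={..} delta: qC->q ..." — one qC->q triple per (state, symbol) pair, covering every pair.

states=3 start=0 accept={0,1} delta: 0a->1 0b->0 1a->2 1b->1 2a->0 2b->0

Fold the examples into a partial DFA from state 0: repeatedly fix the first undefined (state, symbol) met by the shortest-then-alphabetical prefix, trying targets in increasing order and rejecting any under which an Accept and a Reject string meet in one state with the same remainder; add a state when all current targets are rejected. Accepting states are where Accept strings end.
a: 0a undefined. 0a->0: no, a/aa meet in 0. Open state 1: 0a->1.
b: 0b undefined. 0b->0: ok.
aa: 1a undefined. 1a->0: no, aaaab/aa meet in 0. 1a->1: no, bbaaa/aa meet in 1. Open state 2: 1a->2.
ab: 1b undefined. 1b->0: no, abaa/aa meet in 2. 1b->1: ok.
aaa: 2a undefined. 2a->0: ok.
baab: 2b undefined. 2b->0: ok.
All examples now run through 3 states with every (state, symbol) defined. Accept strings end in {0,1}, Reject strings end in {2}; accept={0,1}.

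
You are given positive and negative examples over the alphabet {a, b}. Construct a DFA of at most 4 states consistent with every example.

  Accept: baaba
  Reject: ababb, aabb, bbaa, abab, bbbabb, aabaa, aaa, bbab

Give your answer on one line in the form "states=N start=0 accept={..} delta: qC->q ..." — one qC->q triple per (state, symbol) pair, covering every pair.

Fold the examples into a partial DFA from state 0: repeatedly fix the first undefined (state, symbol) met by the shortest-then-alphabetical prefix, trying targets in increasing order and rejecting any under which an Accept and a Reject string meet in one state with the same remainder; add a state when all current targets are rejected. Accepting states are where Accept strings end.
a: 0a undefined. 0a->0: ok.
b: 0b undefined. 0b->0: no, baaba/ababb meet in 0. Open state 1: 0b->1.
ba: 1a undefined. 1a->0: no, baaba/aabaa meet in 0. 1a->1: ok.
bb: 1b undefined. 1b->0: no, baaba/aabb meet in 0. 1b->1: no, baaba/ababb meet in 1. Open state 2: 1b->2.
bba: 2a undefined. 2a->0: no, baaba/bbaa meet in 0. 2a->1: no, baaba/bbaa meet in 1. 2a->2: no, baaba/aabb meet in 2. Open state 3: 2a->3.
bbb: 2b undefined. 2b->0: ok.
bbaa: 3a undefined. 3a->0: ok.
bbab: 3b undefined. 3b->0: ok.
All examples now run through 4 states with every (state, symbol) defined. Accept strings end in {3}, Reject strings end in {0,1,2}; accept={3}.

states=4 start=0 accept={3} delta: 0a->0 0b->1 1a->1 1b->2 2a->3 2b->0 3a->0 3b->0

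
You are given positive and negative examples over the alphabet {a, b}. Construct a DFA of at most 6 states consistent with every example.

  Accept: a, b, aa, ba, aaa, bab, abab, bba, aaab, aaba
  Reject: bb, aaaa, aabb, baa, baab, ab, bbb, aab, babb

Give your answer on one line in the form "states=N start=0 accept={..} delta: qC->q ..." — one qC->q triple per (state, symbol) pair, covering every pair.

Fold the examples into a partial DFA from state 0: repeatedly fix the first undefined (state, symbol) met by the shortest-then-alphabetical prefix, trying targets in increasing order and rejecting any under which an Accept and a Reject string meet in one state with the same remainder; add a state when all current targets are rejected. Accepting states are where Accept strings end.
a: 0a undefined. 0a->0: no, a/aaaa meet in 0. Open state 1: 0a->1.
b: 0b undefined. 0b->0: no, b/bb meet in 0. 0b->1: no, aaa/baa meet in 1 with "aa" left. Open state 2: 0b->2.
aa: 1a undefined. 1a->0: no, b/aab meet in 2. 1a->1: no, a/aaaa meet in 1. 1a->2: ok.
ab: 1b undefined. 1b->0: no, abab/ab meet in 0. 1b->1: no, a/ab meet in 1. 1b->2: no, b/ab meet in 2. Open state 3: 1b->3.
ba: 2a undefined. 2a->0: no, a/aaaa meet in 1. 2a->1: no, b/aaaa meet in 2. 2a->2: no, b/aaaa meet in 2. 2a->3: no, ba/ab meet in 3. Open state 4: 2a->4.
bb: 2b undefined. 2b->0: no, b/aabb meet in 2. 2b->1: no, a/bb meet in 1. 2b->2: no, b/bb meet in 2. 2b->3: ok.
aba: 3a undefined. 3a->0: ok.
baa: 4a undefined. 4a->0: no, b/baab meet in 2. 4a->1: no, a/aaaa meet in 1. 4a->2: no, b/aaaa meet in 2. 4a->3: ok.
bab: 4b undefined. 4b->0: no, b/babb meet in 2. 4b->1: ok.
bbb: 3b undefined. 3b->0: no, bba/aabb meet in 0. 3b->1: no, a/aabb meet in 1. 3b->2: no, b/aabb meet in 2. 3b->3: ok.
All examples now run through 5 states with every (state, symbol) defined. Accept strings end in {0,1,2,4}, Reject strings end in {3}; accept={0,1,2,4}.

states=5 start=0 accept={0,1,2,4} delta: 0a->1 0b->2 1a->2 1b->3 2a->4 2b->3 3a->0 3b->3 4a->3 4b->1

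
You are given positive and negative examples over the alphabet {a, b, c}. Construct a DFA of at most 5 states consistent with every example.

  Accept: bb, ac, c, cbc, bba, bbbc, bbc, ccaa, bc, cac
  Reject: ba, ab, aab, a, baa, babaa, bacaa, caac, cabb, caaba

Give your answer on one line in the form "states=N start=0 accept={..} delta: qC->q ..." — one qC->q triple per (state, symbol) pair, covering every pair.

states=5 start=0 accept={2,3} delta: 0a->0 0b->1 0c->2 1a->0 1b->2 1c->2 2a->3 2b->0 2c->3 3a->4 3b->0 3c->2 4a->2 4b->0 4c->0

Grow the machine one transition at a time. Run the examples from 0; the earliest place one falls off (shortest prefix, ties alphabetical) gets sent to the lowest-numbered state that keeps every Accept/Reject pair distinguishable — a pair clashes when both reach the same state with identical unread suffix — and to a fresh state only if none does.
a: 0a undefined. 0a->0: ok.
b: 0b undefined. 0b->0: no, bb/ba meet in 0. Open state 1: 0b->1.
c: 0c undefined. 0c->0: no, bb/cabb meet in 1 with "b" left. 0c->1: no, ac/ab meet in 1. Open state 2: 0c->2.
ba: 1a undefined. 1a->0: ok.
bb: 1b undefined. 1b->0: no, bb/ba meet in 0. 1b->1: no, bb/ab meet in 1. 1b->2: ok.
bc: 1c undefined. 1c->0: no, bc/ba meet in 0. 1c->1: no, bc/ab meet in 1. 1c->2: ok.
ca: 2a undefined. 2a->0: no, bb/caac meet in 2. 2a->1: no, bb/caac meet in 2. 2a->2: no, bb/bacaa meet in 2. Open state 3: 2a->3.
cb: 2b undefined. 2b->0: ok.
cc: 2c undefined. 2c->0: no, bbc/ba meet in 0. 2c->1: no, bbc/ab meet in 1. 2c->2: no, ccaa/bacaa meet in 3 with "a" left. 2c->3: ok.
caa: 3a undefined. 3a->0: no, bb/caac meet in 2. 3a->1: no, bb/caac meet in 2. 3a->2: no, bb/bacaa meet in 2. 3a->3: no, bba/bacaa meet in 3. Open state 4: 3a->4.
cab: 3b undefined. 3b->0: ok.
cac: 3c undefined. 3c->0: no, cac/ba meet in 0. 3c->1: no, cac/ab meet in 1. 3c->2: ok.
caab: 4b undefined. 4b->0: ok.
caac: 4c undefined. 4c->0: ok.
ccaa: 4a undefined. 4a->0: no, ccaa/ba meet in 0. 4a->1: no, ccaa/ab meet in 1. 4a->2: ok.
All examples now run through 5 states with every (state, symbol) defined. Accept strings end in {2,3}, Reject strings end in {0,1,4}; accept={2,3}.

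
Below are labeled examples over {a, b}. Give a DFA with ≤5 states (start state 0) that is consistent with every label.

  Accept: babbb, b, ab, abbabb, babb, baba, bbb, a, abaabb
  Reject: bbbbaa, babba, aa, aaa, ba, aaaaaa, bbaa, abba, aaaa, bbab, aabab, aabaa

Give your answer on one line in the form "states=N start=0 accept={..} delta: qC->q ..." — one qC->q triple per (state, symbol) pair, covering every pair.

Grow the machine one transition at a time. Run the examples from 0; the earliest place one falls off (shortest prefix, ties alphabetical) gets sent to the lowest-numbered state that keeps every Accept/Reject pair distinguishable — a pair clashes when both reach the same state with identical unread suffix — and to a fresh state only if none does.
a: 0a undefined. 0a->0: no, a/aa meet in 0. Open state 1: 0a->1.
b: 0b undefined. 0b->0: no, ab/bbab meet in 1 with "b" left. 0b->1: ok.
aa: 1a undefined. 1a->0: no, b/aaa meet in 1. 1a->1: no, b/aa meet in 1. Open state 2: 1a->2.
ab: 1b undefined. 1b->0: no, ab/bbab meet in 0. 1b->1: ok.
aaa: 2a undefined. 2a->0: no, b/aaaa meet in 1. 2a->1: no, b/bbbbaa meet in 1. 2a->2: ok.
aab: 2b undefined. 2b->0: no, babbb/aabab meet in 1. 2b->1: no, babbb/bbab meet in 1. 2b->2: no, babbb/bbbbaa meet in 2. Open state 3: 2b->3.
aaba: 3a undefined. 3a->0: no, b/aabab meet in 1. 3a->1: no, b/aabab meet in 1. 3a->2: no, baba/bbbbaa meet in 2. 3a->3: no, abbabb/aabab meet in 3 with "b" left. Open state 4: 3a->4.
babb: 3b undefined. 3b->0: no, babbb/babba meet in 1. 3b->1: ok.
aabaa: 4a undefined. 4a->0: ok.
aabab: 4b undefined. 4b->0: ok.
All examples now run through 5 states with every (state, symbol) defined. Accept strings end in {1,4}, Reject strings end in {0,2,3}; accept={1,4}.

states=5 start=0 accept={1,4} delta: 0a->1 0b->1 1a->2 1b->1 2a->2 2b->3 3a->4 3b->1 4a->0 4b->0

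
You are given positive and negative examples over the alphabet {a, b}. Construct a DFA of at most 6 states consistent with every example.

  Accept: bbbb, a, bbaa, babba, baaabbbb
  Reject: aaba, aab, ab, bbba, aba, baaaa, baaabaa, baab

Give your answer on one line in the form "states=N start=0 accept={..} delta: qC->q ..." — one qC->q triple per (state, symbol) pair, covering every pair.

states=3 start=0 accept={0} delta: 0a->0 0b->1 1a->2 1b->0 2a->2 2b->1

Grow the machine one transition at a time. Run the examples from 0; the earliest place one falls off (shortest prefix, ties alphabetical) gets sent to the lowest-numbered state that keeps every Accept/Reject pair distinguishable — a pair clashes when both reach the same state with identical unread suffix — and to a fresh state only if none does.
a: 0a undefined. 0a->0: ok.
b: 0b undefined. 0b->0: no, bbbb/aaba meet in 0. Open state 1: 0b->1.
ba: 1a undefined. 1a->0: no, a/aaba meet in 0. 1a->1: no, bbaa/baaabaa meet in 1 with "baa" left. Open state 2: 1a->2.
bb: 1b undefined. 1b->0: ok.
baa: 2a undefined. 2a->0: no, bbbb/baaaa meet in 0. 2a->1: no, bbbb/baab meet in 0. 2a->2: ok.
bab: 2b undefined. 2b->0: no, bbbb/baaabaa meet in 0. 2b->1: ok.
All examples now run through 3 states with every (state, symbol) defined. Accept strings end in {0}, Reject strings end in {1,2}; accept={0}.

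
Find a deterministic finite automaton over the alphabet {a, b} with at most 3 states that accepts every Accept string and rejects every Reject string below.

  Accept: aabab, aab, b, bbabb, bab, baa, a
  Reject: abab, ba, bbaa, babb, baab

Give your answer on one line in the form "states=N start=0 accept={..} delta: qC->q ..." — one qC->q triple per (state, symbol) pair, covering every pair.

states=2 start=0 accept={1} delta: 0a->1 0b->1 1a->0 1b->0

Grow the machine one transition at a time. Run the examples from 0; the earliest place one falls off (shortest prefix, ties alphabetical) gets sent to the lowest-numbered state that keeps every Accept/Reject pair distinguishable — a pair clashes when both reach the same state with identical unread suffix — and to a fresh state only if none does.
a: 0a undefined. 0a->0: no, aabab/abab meet in 0 with "bab" left. Open state 1: 0a->1.
b: 0b undefined. 0b->0: no, aab/baab meet in 1 with "ab" left. 0b->1: ok.
aa: 1a undefined. 1a->0: ok.
ab: 1b undefined. 1b->0: ok.
All examples now run through 2 states with every (state, symbol) defined. Accept strings end in {1}, Reject strings end in {0}; accept={1}.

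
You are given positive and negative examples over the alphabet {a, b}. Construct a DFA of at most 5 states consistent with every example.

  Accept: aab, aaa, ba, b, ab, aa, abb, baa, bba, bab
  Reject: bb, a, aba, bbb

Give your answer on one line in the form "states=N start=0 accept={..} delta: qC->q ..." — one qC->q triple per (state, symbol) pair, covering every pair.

states=5 start=0 accept={0,2,3} delta: 0a->1 0b->2 1a->3 1b->0 2a->3 2b->4 3a->0 3b->0 4a->0 4b->1

State merging on the prefix tree: take the shortest (then alphabetical) example prefix whose next move is undefined and point that move at state 0, else 1, else 2, ...; a target is out if some Accept/Reject pair would then sit in one state with the same input left (inseparable). If every existing state is out, open a new one.
a: 0a undefined. 0a->0: no, aaa/a meet in 0. Open state 1: 0a->1.
b: 0b undefined. 0b->0: no, ba/a meet in 1. 0b->1: no, b/a meet in 1. Open state 2: 0b->2.
aa: 1a undefined. 1a->0: no, aaa/a meet in 1. 1a->1: no, aaa/a meet in 1. 1a->2: no, aab/bb meet in 2 with "b" left. Open state 3: 1a->3.
ab: 1b undefined. 1b->0: ok.
ba: 2a undefined. 2a->0: no, baa/a meet in 1. 2a->1: no, ba/a meet in 1. 2a->2: no, bab/bb meet in 2 with "b" left. 2a->3: ok.
bb: 2b undefined. 2b->0: no, b/bbb meet in 2. 2b->1: no, ab/bbb meet in 0. 2b->2: no, b/bb meet in 2. 2b->3: no, aab/bbb meet in 3 with "b" left. Open state 4: 2b->4.
aaa: 3a undefined. 3a->0: ok.
aab: 3b undefined. 3b->0: ok.
bba: 4a undefined. 4a->0: ok.
bbb: 4b undefined. 4b->0: no, aab/bbb meet in 0. 4b->1: ok.
All examples now run through 5 states with every (state, symbol) defined. Accept strings end in {0,2,3}, Reject strings end in {1,4}; accept={0,2,3}.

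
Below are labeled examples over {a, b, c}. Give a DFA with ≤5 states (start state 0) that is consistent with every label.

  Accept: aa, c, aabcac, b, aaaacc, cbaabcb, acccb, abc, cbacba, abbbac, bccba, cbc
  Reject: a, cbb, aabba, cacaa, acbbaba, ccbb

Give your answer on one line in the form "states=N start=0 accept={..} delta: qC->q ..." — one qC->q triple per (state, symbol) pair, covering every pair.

states=4 start=0 accept={0,2,3} delta: 0a->1 0b->0 0c->2 1a->0 1b->0 1c->0 2a->0 2b->3 2c->2 3a->0 3b->1 3c->0

State merging on the prefix tree: take the shortest (then alphabetical) example prefix whose next move is undefined and point that move at state 0, else 1, else 2, ...; a target is out if some Accept/Reject pair would then sit in one state with the same input left (inseparable). If every existing state is out, open a new one.
a: 0a undefined. 0a->0: no, aa/a meet in 0. Open state 1: 0a->1.
b: 0b undefined. 0b->0: ok.
c: 0c undefined. 0c->0: no, c/cbb meet in 0. 0c->1: no, c/a meet in 1. Open state 2: 0c->2.
aa: 1a undefined. 1a->0: ok.
ab: 1b undefined. 1b->0: ok.
ac: 1c undefined. 1c->0: ok.
ca: 2a undefined. 2a->0: ok.
cb: 2b undefined. 2b->0: no, aa/cbb meet in 0. 2b->1: no, aa/cbb meet in 0. 2b->2: no, c/cbb meet in 2. Open state 3: 2b->3.
cc: 2c undefined. 2c->0: no, aa/ccbb meet in 0. 2c->1: no, aa/ccbb meet in 0. 2c->2: ok.
cba: 3a undefined. 3a->0: ok.
cbb: 3b undefined. 3b->0: no, aa/cbb meet in 0. 3b->1: ok.
cbc: 3c undefined. 3c->0: ok.
All examples now run through 4 states with every (state, symbol) defined. Accept strings end in {0,2,3}, Reject strings end in {1}; accept={0,2,3}.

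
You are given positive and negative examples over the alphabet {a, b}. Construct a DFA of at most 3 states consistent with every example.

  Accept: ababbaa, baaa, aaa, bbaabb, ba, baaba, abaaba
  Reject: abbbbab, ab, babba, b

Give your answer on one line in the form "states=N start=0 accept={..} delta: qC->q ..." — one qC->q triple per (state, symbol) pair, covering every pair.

states=3 start=0 accept={0,2} delta: 0a->0 0b->1 1a->0 1b->2 2a->1 2b->0

Fold the examples into a partial DFA from state 0: repeatedly fix the first undefined (state, symbol) met by the shortest-then-alphabetical prefix, trying targets in increasing order and rejecting any under which an Accept and a Reject string meet in one state with the same remainder; add a state when all current targets are rejected. Accepting states are where Accept strings end.
a: 0a undefined. 0a->0: ok.
b: 0b undefined. 0b->0: no, ababbaa/abbbbab meet in 0. Open state 1: 0b->1.
ba: 1a undefined. 1a->0: ok.
bb: 1b undefined. 1b->0: no, ababbaa/babba meet in 0. 1b->1: no, ababbaa/babba meet in 0. Open state 2: 1b->2.
bba: 2a undefined. 2a->0: no, ababbaa/babba meet in 0. 2a->1: ok.
abbb: 2b undefined. 2b->0: ok.
All examples now run through 3 states with every (state, symbol) defined. Accept strings end in {0,2}, Reject strings end in {1}; accept={0,2}.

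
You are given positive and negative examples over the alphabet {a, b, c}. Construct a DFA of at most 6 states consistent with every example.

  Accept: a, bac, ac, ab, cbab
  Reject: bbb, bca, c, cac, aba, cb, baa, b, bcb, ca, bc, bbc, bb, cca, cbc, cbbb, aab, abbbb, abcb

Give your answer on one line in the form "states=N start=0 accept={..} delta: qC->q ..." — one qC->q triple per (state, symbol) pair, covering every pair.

states=4 start=0 accept={1,3} delta: 0a->1 0b->0 0c->2 1a->0 1b->3 1c->1 2a->0 2b->0 2c->1 3a->0 3b->0 3c->0

Grow the machine one transition at a time. Run the examples from 0; the earliest place one falls off (shortest prefix, ties alphabetical) gets sent to the lowest-numbered state that keeps every Accept/Reject pair distinguishable — a pair clashes when both reach the same state with identical unread suffix — and to a fresh state only if none does.
a: 0a undefined. 0a->0: no, ac/c meet in 0 with "c" left. Open state 1: 0a->1.
b: 0b undefined. 0b->0: ok.
c: 0c undefined. 0c->0: no, a/bca meet in 1. 0c->1: no, a/c meet in 1. Open state 2: 0c->2.
aa: 1a undefined. 1a->0: ok.
ab: 1b undefined. 1b->0: no, a/aba meet in 1. 1b->1: no, a/abbbb meet in 1. 1b->2: no, ab/c meet in 2. Open state 3: 1b->3.
ac: 1c undefined. 1c->0: no, bac/bbb meet in 0. 1c->1: ok.
ca: 2a undefined. 2a->0: ok.
cb: 2b undefined. 2b->0: ok.
cc: 2c undefined. 2c->0: no, a/cca meet in 1. 2c->1: ok.
aba: 3a undefined. 3a->0: ok.
abb: 3b undefined. 3b->0: ok.
abc: 3c undefined. 3c->0: ok.
All examples now run through 4 states with every (state, symbol) defined. Accept strings end in {1,3}, Reject strings end in {0,2}; accept={1,3}.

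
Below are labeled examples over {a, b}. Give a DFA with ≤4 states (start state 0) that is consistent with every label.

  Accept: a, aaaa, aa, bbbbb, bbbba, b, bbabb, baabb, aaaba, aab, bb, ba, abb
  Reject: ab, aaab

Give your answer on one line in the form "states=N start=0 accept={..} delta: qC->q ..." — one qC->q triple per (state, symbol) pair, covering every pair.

states=3 start=0 accept={0,1} delta: 0a->1 0b->0 1a->0 1b->2 2a->0 2b->0

Grow the machine one transition at a time. Run the examples from 0; the earliest place one falls off (shortest prefix, ties alphabetical) gets sent to the lowest-numbered state that keeps every Accept/Reject pair distinguishable — a pair clashes when both reach the same state with identical unread suffix — and to a fresh state only if none does.
a: 0a undefined. 0a->0: no, b/ab meet in 0 with "b" left. Open state 1: 0a->1.
b: 0b undefined. 0b->0: ok.
aa: 1a undefined. 1a->0: ok.
ab: 1b undefined. 1b->0: no, aaaa/ab meet in 0. 1b->1: no, a/ab meet in 1. Open state 2: 1b->2.
abb: 2b undefined. 2b->0: ok.
aaaba: 2a undefined. 2a->0: ok.
All examples now run through 3 states with every (state, symbol) defined. Accept strings end in {0,1}, Reject strings end in {2}; accept={0,1}.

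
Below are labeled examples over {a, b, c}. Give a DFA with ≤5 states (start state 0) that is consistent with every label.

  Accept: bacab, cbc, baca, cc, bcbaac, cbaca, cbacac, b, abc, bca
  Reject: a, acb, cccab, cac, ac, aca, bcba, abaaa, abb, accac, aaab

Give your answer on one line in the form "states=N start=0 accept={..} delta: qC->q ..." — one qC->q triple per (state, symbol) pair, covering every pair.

Grow the machine one transition at a time. Run the examples from 0; the earliest place one falls off (shortest prefix, ties alphabetical) gets sent to the lowest-numbered state that keeps every Accept/Reject pair distinguishable — a pair clashes when both reach the same state with identical unread suffix — and to a fresh state only if none does.
a: 0a undefined. 0a->0: no, b/aaab meet in 0 with "b" left. Open state 1: 0a->1.
b: 0b undefined. 0b->0: no, baca/aca meet in 1 with "ca" left. 0b->1: no, b/a meet in 1. Open state 2: 0b->2.
c: 0c undefined. 0c->0: ok.
aa: 1a undefined. 1a->0: ok.
ab: 1b undefined. 1b->0: no, cc/cccab meet in 0. 1b->1: no, cc/abaaa meet in 0. 1b->2: no, b/cccab meet in 2. Open state 3: 1b->3.
ac: 1c undefined. 1c->0: no, cc/cac meet in 0. 1c->1: no, cc/aca meet in 0. 1c->2: no, b/cac meet in 2. 1c->3: ok.
ba: 2a undefined. 2a->0: no, bacab/cccab meet in 3. 2a->1: no, baca/aca meet in 3 with "a" left. 2a->2: ok.
bc: 2c undefined. 2c->0: no, bacab/cccab meet in 3. 2c->1: no, cbc/a meet in 1. 2c->2: ok.
aba: 3a undefined. 3a->0: no, cc/aca meet in 0. 3a->1: ok.
abb: 3b undefined. 3b->0: no, cc/acb meet in 0. 3b->1: ok.
abc: 3c undefined. 3c->0: ok.
bcb: 2b undefined. 2b->0: ok.
All examples now run through 4 states with every (state, symbol) defined. Accept strings end in {0,2}, Reject strings end in {1,3}; accept={0,2}.

states=4 start=0 accept={0,2} delta: 0a->1 0b->2 0c->0 1a->0 1b->3 1c->3 2a->2 2b->0 2c->2 3a->1 3b->1 3c->0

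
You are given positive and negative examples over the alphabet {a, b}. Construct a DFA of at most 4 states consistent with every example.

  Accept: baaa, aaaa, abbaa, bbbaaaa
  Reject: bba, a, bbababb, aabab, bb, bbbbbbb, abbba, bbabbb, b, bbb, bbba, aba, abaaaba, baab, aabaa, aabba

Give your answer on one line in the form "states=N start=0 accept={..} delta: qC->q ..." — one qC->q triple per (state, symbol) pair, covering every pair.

State merging on the prefix tree: take the shortest (then alphabetical) example prefix whose next move is undefined and point that move at state 0, else 1, else 2, ...; a target is out if some Accept/Reject pair would then sit in one state with the same input left (inseparable). If every existing state is out, open a new one.
a: 0a undefined. 0a->0: no, aaaa/a meet in 0. Open state 1: 0a->1.
b: 0b undefined. 0b->0: ok.
aa: 1a undefined. 1a->0: no, baaa/bba meet in 1. 1a->1: no, baaa/bba meet in 1. Open state 2: 1a->2.
ab: 1b undefined. 1b->0: ok.
aaa: 2a undefined. 2a->0: no, baaa/bbababb meet in 0. 2a->1: no, baaa/bba meet in 1. 2a->2: ok.
aab: 2b undefined. 2b->0: no, baaa/aabaa meet in 2. 2b->1: no, baaa/abaaaba meet in 2. 2b->2: no, baaa/aabab meet in 2. Open state 3: 2b->3.
aaba: 3a undefined. 3a->0: ok.
aabb: 3b undefined. 3b->0: ok.
All examples now run through 4 states with every (state, symbol) defined. Accept strings end in {2}, Reject strings end in {0,1,3}; accept={2}.

states=4 start=0 accept={2} delta: 0a->1 0b->0 1a->2 1b->0 2a->2 2b->3 3a->0 3b->0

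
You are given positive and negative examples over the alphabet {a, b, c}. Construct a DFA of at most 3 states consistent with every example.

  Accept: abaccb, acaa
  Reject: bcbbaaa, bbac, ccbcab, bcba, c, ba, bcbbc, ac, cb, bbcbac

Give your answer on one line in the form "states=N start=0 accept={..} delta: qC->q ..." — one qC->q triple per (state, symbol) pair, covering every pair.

Fold the examples into a partial DFA from state 0: repeatedly fix the first undefined (state, symbol) met by the shortest-then-alphabetical prefix, trying targets in increasing order and rejecting any under which an Accept and a Reject string meet in one state with the same remainder; add a state when all current targets are rejected. Accepting states are where Accept strings end.
a: 0a undefined. 0a->0: ok.
b: 0b undefined. 0b->0: ok.
c: 0c undefined. 0c->0: no, abaccb/bcbbaaa meet in 0. Open state 1: 0c->1.
cb: 1b undefined. 1b->0: ok.
cc: 1c undefined. 1c->0: no, abaccb/bcbbaaa meet in 0. 1c->1: no, abaccb/bcbbaaa meet in 0. Open state 2: 1c->2.
aca: 1a undefined. 1a->0: no, acaa/bcbbaaa meet in 0. 1a->1: no, acaa/bbac meet in 1. 1a->2: ok.
ccb: 2b undefined. 2b->0: no, abaccb/bcbbaaa meet in 0. 2b->1: no, abaccb/bbac meet in 1. 2b->2: ok.
acaa: 2a undefined. 2a->0: no, acaa/bcbbaaa meet in 0. 2a->1: no, acaa/bbac meet in 1. 2a->2: ok.
ccbc: 2c undefined. 2c->0: ok.
All examples now run through 3 states with every (state, symbol) defined. Accept strings end in {2}, Reject strings end in {0,1}; accept={2}.

states=3 start=0 accept={2} delta: 0a->0 0b->0 0c->1 1a->2 1b->0 1c->2 2a->2 2b->2 2c->0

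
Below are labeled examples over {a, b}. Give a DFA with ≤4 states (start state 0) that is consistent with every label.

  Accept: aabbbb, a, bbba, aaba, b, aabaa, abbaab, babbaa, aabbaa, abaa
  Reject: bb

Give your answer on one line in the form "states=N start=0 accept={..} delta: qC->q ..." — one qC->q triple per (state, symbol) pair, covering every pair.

Grow the machine one transition at a time. Run the examples from 0; the earliest place one falls off (shortest prefix, ties alphabetical) gets sent to the lowest-numbered state that keeps every Accept/Reject pair distinguishable — a pair clashes when both reach the same state with identical unread suffix — and to a fresh state only if none does.
a: 0a undefined. 0a->0: ok.
b: 0b undefined. 0b->0: no, aabbbb/bb meet in 0. Open state 1: 0b->1.
ba: 1a undefined. 1a->0: ok.
bb: 1b undefined. 1b->0: no, aabbbb/bb meet in 0. 1b->1: no, aabbbb/bb meet in 1. Open state 2: 1b->2.
bbb: 2b undefined. 2b->0: ok.
abba: 2a undefined. 2a->0: ok.
All examples now run through 3 states with every (state, symbol) defined. Accept strings end in {0,1}, Reject strings end in {2}; accept={0,1}.

states=3 start=0 accept={0,1} delta: 0a->0 0b->1 1a->0 1b->2 2a->0 2b->0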